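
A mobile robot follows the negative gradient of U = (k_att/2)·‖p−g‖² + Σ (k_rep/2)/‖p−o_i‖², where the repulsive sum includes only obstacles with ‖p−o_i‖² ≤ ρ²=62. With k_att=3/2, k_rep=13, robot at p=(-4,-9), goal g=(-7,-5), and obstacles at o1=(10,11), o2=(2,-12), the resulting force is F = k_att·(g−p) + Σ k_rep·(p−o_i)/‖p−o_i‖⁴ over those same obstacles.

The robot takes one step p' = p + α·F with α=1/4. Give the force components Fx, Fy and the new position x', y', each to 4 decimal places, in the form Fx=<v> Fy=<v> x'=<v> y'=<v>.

Fx=-4.5385 Fy=6.0193 x'=-5.1346 y'=-7.4952

F_att = 3/2·(g−p) = 3/2·(-3,4) = (-4.5000,6.0000)
o1: d²=596 > ρ²=62 → inactive
o2: d²=45 ≤ ρ²=62; F_rep = 13·(-6,3)/45² = (-0.0385,0.0193)
F = F_att + ΣF_rep = (-4.5385,6.0193)
p' = p + 1/4·F = (-5.1346,-7.4952)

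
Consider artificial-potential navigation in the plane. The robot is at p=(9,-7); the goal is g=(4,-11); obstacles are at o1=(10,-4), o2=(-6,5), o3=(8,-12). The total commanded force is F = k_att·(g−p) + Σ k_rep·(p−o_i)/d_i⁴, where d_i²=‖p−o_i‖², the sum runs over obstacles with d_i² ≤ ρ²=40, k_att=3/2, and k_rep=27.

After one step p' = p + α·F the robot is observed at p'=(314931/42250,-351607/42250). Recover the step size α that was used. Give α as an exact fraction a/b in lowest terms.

F_att = 3/2·(g−p) = 3/2·(-5,-4) = (-7.5000,-6.0000)
o1: d²=10 ≤ ρ²=40; F_rep = 27·(-1,-3)/10² = (-0.2700,-0.8100)
o2: d²=369 > ρ²=40 → inactive
o3: d²=26 ≤ ρ²=40; F_rep = 27·(1,5)/26² = (0.0399,0.1997)
F = F_att + ΣF_rep = (-7.7301,-6.6103)
Δp = p'−p = (-1.5460,-1.3221); α = Δx/Fx = (-65319/42250) / (-65319/8450) = 1/5
check: Δy/Fy = (-55857/42250) / (-55857/8450) = 1/5 ✓

α = 1/5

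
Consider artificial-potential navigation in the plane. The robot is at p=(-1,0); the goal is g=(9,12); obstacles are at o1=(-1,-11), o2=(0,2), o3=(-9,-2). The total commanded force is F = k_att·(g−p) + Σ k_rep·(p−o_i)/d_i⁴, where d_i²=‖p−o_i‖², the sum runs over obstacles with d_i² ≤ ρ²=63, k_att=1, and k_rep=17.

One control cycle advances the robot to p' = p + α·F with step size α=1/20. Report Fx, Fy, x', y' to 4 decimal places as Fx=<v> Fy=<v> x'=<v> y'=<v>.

Fx=9.3200 Fy=10.6400 x'=-0.5340 y'=0.5320

F_att = 1·(g−p) = 1·(10,12) = (10.0000,12.0000)
o1: d²=121 > ρ²=63 → inactive
o2: d²=5 ≤ ρ²=63; F_rep = 17·(-1,-2)/5² = (-0.6800,-1.3600)
o3: d²=68 > ρ²=63 → inactive
F = F_att + ΣF_rep = (9.3200,10.6400)
p' = p + 1/20·F = (-0.5340,0.5320)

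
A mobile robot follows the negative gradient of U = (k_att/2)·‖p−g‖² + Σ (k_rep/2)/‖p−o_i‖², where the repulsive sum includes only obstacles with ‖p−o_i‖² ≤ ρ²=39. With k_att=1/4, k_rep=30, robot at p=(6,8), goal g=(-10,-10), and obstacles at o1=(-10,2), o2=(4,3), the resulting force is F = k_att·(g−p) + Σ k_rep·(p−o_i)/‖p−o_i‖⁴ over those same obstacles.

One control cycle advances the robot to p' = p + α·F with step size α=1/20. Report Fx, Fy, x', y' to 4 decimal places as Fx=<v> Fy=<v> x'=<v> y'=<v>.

F_att = 1/4·(g−p) = 1/4·(-16,-18) = (-4.0000,-4.5000)
o1: d²=292 > ρ²=39 → inactive
o2: d²=29 ≤ ρ²=39; F_rep = 30·(2,5)/29² = (0.0713,0.1784)
F = F_att + ΣF_rep = (-3.9287,-4.3216)
p' = p + 1/20·F = (5.8036,7.7839)

Fx=-3.9287 Fy=-4.3216 x'=5.8036 y'=7.7839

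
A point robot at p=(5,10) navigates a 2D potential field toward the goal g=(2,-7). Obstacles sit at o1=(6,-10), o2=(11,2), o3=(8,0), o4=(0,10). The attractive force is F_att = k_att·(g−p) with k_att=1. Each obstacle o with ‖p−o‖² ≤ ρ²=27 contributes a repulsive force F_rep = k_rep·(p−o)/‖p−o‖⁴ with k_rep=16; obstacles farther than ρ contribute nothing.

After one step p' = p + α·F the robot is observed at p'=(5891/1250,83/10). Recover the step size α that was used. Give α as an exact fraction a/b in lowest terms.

α = 1/10

F_att = 1·(g−p) = 1·(-3,-17) = (-3.0000,-17.0000)
o1: d²=401 > ρ²=27 → inactive
o2: d²=100 > ρ²=27 → inactive
o3: d²=109 > ρ²=27 → inactive
o4: d²=25 ≤ ρ²=27; F_rep = 16·(5,0)/25² = (0.1280,0.0000)
F = F_att + ΣF_rep = (-2.8720,-17.0000)
Δp = p'−p = (-0.2872,-1.7000); α = Δx/Fx = (-359/1250) / (-359/125) = 1/10
check: Δy/Fy = (-17/10) / (-17) = 1/10 ✓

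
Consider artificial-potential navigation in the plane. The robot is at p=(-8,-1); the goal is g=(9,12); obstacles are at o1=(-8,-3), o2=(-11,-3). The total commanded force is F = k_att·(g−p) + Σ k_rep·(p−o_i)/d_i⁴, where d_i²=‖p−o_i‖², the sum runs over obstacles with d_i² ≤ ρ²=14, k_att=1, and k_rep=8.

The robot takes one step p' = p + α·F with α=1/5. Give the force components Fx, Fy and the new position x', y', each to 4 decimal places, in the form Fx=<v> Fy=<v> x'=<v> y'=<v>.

F_att = 1·(g−p) = 1·(17,13) = (17.0000,13.0000)
o1: d²=4 ≤ ρ²=14; F_rep = 8·(0,2)/4² = (0.0000,1.0000)
o2: d²=13 ≤ ρ²=14; F_rep = 8·(3,2)/13² = (0.1420,0.0947)
F = F_att + ΣF_rep = (17.1420,14.0947)
p' = p + 1/5·F = (-4.5716,1.8189)

Fx=17.1420 Fy=14.0947 x'=-4.5716 y'=1.8189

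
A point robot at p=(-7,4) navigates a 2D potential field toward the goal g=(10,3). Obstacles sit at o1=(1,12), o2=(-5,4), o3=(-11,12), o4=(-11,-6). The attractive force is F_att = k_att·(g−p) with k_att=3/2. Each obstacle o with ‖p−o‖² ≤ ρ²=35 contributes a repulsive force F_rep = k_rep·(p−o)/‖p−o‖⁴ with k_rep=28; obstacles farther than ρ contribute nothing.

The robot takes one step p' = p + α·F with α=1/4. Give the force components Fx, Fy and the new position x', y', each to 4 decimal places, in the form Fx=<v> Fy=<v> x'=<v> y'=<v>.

F_att = 3/2·(g−p) = 3/2·(17,-1) = (25.5000,-1.5000)
o1: d²=128 > ρ²=35 → inactive
o2: d²=4 ≤ ρ²=35; F_rep = 28·(-2,0)/4² = (-3.5000,0.0000)
o3: d²=80 > ρ²=35 → inactive
o4: d²=116 > ρ²=35 → inactive
F = F_att + ΣF_rep = (22.0000,-1.5000)
p' = p + 1/4·F = (-1.5000,3.6250)

Fx=22.0000 Fy=-1.5000 x'=-1.5000 y'=3.6250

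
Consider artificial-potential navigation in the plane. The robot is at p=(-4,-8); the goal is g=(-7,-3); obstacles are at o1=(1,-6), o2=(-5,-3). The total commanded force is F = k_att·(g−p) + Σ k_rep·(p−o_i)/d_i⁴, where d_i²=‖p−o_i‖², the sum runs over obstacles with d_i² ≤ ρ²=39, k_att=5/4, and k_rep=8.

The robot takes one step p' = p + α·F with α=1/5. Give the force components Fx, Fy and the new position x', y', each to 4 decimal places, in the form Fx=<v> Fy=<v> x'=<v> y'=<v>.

Fx=-3.7857 Fy=6.1718 x'=-4.7571 y'=-6.7656

F_att = 5/4·(g−p) = 5/4·(-3,5) = (-3.7500,6.2500)
o1: d²=29 ≤ ρ²=39; F_rep = 8·(-5,-2)/29² = (-0.0476,-0.0190)
o2: d²=26 ≤ ρ²=39; F_rep = 8·(1,-5)/26² = (0.0118,-0.0592)
F = F_att + ΣF_rep = (-3.7857,6.1718)
p' = p + 1/5·F = (-4.7571,-6.7656)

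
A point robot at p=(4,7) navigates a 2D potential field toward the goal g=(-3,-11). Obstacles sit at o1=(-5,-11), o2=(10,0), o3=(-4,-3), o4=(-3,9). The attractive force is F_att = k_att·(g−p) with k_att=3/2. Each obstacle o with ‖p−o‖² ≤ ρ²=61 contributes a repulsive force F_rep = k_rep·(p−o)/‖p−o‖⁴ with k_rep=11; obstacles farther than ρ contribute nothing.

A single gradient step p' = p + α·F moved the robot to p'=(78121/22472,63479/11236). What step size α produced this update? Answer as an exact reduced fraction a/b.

α = 1/20

F_att = 3/2·(g−p) = 3/2·(-7,-18) = (-10.5000,-27.0000)
o1: d²=405 > ρ²=61 → inactive
o2: d²=85 > ρ²=61 → inactive
o3: d²=164 > ρ²=61 → inactive
o4: d²=53 ≤ ρ²=61; F_rep = 11·(7,-2)/53² = (0.0274,-0.0078)
F = F_att + ΣF_rep = (-10.4726,-27.0078)
Δp = p'−p = (-0.5236,-1.3504); α = Δx/Fx = (-11767/22472) / (-58835/5618) = 1/20
check: Δy/Fy = (-15173/11236) / (-75865/2809) = 1/20 ✓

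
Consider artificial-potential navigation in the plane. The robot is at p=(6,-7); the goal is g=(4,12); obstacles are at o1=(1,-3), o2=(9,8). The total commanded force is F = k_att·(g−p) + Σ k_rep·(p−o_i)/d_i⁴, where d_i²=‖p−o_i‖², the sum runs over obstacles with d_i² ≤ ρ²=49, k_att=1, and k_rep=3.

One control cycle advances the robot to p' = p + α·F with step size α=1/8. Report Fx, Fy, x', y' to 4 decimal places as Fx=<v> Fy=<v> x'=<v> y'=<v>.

Fx=-1.9911 Fy=18.9929 x'=5.7511 y'=-4.6259

F_att = 1·(g−p) = 1·(-2,19) = (-2.0000,19.0000)
o1: d²=41 ≤ ρ²=49; F_rep = 3·(5,-4)/41² = (0.0089,-0.0071)
o2: d²=234 > ρ²=49 → inactive
F = F_att + ΣF_rep = (-1.9911,18.9929)
p' = p + 1/8·F = (5.7511,-4.6259)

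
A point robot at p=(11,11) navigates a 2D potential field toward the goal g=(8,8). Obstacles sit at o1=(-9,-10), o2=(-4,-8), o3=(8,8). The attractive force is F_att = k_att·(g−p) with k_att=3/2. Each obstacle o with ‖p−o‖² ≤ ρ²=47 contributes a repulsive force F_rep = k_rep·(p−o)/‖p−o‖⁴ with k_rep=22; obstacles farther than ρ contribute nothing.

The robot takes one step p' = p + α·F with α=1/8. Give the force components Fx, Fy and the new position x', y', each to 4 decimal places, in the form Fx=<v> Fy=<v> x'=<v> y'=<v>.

F_att = 3/2·(g−p) = 3/2·(-3,-3) = (-4.5000,-4.5000)
o1: d²=841 > ρ²=47 → inactive
o2: d²=586 > ρ²=47 → inactive
o3: d²=18 ≤ ρ²=47; F_rep = 22·(3,3)/18² = (0.2037,0.2037)
F = F_att + ΣF_rep = (-4.2963,-4.2963)
p' = p + 1/8·F = (10.4630,10.4630)

Fx=-4.2963 Fy=-4.2963 x'=10.4630 y'=10.4630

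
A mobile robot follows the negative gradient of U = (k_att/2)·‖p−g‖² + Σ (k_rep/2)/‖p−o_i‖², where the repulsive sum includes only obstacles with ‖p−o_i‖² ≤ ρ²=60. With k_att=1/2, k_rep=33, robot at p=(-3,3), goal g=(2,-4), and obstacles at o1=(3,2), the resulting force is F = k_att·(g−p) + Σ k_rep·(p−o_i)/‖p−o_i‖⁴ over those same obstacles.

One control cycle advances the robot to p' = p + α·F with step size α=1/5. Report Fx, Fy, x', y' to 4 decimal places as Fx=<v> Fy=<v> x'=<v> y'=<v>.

F_att = 1/2·(g−p) = 1/2·(5,-7) = (2.5000,-3.5000)
o1: d²=37 ≤ ρ²=60; F_rep = 33·(-6,1)/37² = (-0.1446,0.0241)
F = F_att + ΣF_rep = (2.3554,-3.4759)
p' = p + 1/5·F = (-2.5289,2.3048)

Fx=2.3554 Fy=-3.4759 x'=-2.5289 y'=2.3048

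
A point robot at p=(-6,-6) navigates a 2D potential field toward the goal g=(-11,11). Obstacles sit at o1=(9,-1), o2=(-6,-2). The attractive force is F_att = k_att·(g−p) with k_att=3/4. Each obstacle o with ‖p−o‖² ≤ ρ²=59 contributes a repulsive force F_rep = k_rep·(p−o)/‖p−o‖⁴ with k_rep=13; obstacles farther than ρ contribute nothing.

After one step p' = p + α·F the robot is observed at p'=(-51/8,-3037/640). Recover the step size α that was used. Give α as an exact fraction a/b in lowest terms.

F_att = 3/4·(g−p) = 3/4·(-5,17) = (-3.7500,12.7500)
o1: d²=250 > ρ²=59 → inactive
o2: d²=16 ≤ ρ²=59; F_rep = 13·(0,-4)/16² = (0.0000,-0.2031)
F = F_att + ΣF_rep = (-3.7500,12.5469)
Δp = p'−p = (-0.3750,1.2547); α = Δx/Fx = (-3/8) / (-15/4) = 1/10
check: Δy/Fy = (803/640) / (803/64) = 1/10 ✓

α = 1/10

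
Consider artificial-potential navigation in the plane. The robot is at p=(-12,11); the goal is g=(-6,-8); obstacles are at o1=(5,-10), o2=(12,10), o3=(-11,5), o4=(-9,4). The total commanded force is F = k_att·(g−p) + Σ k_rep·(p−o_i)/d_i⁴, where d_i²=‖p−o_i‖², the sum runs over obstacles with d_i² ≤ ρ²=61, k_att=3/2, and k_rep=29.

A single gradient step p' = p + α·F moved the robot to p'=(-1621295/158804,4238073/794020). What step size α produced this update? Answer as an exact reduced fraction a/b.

F_att = 3/2·(g−p) = 3/2·(6,-19) = (9.0000,-28.5000)
o1: d²=730 > ρ²=61 → inactive
o2: d²=577 > ρ²=61 → inactive
o3: d²=37 ≤ ρ²=61; F_rep = 29·(-1,6)/37² = (-0.0212,0.1271)
o4: d²=58 ≤ ρ²=61; F_rep = 29·(-3,7)/58² = (-0.0259,0.0603)
F = F_att + ΣF_rep = (8.9530,-28.3126)
Δp = p'−p = (1.7906,-5.6625); α = Δx/Fx = (284353/158804) / (1421765/158804) = 1/5
check: Δy/Fy = (-4496147/794020) / (-4496147/158804) = 1/5 ✓

α = 1/5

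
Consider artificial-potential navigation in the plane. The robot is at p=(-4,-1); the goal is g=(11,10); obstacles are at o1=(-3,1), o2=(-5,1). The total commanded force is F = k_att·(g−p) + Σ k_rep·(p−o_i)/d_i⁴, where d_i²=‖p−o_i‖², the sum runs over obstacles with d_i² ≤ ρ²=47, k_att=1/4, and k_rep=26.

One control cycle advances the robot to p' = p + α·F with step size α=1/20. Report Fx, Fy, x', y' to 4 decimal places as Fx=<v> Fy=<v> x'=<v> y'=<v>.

Fx=3.7500 Fy=-1.4100 x'=-3.8125 y'=-1.0705

F_att = 1/4·(g−p) = 1/4·(15,11) = (3.7500,2.7500)
o1: d²=5 ≤ ρ²=47; F_rep = 26·(-1,-2)/5² = (-1.0400,-2.0800)
o2: d²=5 ≤ ρ²=47; F_rep = 26·(1,-2)/5² = (1.0400,-2.0800)
F = F_att + ΣF_rep = (3.7500,-1.4100)
p' = p + 1/20·F = (-3.8125,-1.0705)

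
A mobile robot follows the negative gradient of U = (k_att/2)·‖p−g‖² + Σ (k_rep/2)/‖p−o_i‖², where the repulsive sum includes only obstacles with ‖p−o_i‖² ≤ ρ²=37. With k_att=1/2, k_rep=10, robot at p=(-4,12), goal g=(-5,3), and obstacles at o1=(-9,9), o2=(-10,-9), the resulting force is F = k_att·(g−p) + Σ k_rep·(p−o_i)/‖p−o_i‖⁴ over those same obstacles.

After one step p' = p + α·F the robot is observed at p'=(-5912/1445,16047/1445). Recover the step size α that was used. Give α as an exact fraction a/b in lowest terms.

α = 1/5

F_att = 1/2·(g−p) = 1/2·(-1,-9) = (-0.5000,-4.5000)
o1: d²=34 ≤ ρ²=37; F_rep = 10·(5,3)/34² = (0.0433,0.0260)
o2: d²=477 > ρ²=37 → inactive
F = F_att + ΣF_rep = (-0.4567,-4.4740)
Δp = p'−p = (-0.0913,-0.8948); α = Δx/Fx = (-132/1445) / (-132/289) = 1/5
check: Δy/Fy = (-1293/1445) / (-1293/289) = 1/5 ✓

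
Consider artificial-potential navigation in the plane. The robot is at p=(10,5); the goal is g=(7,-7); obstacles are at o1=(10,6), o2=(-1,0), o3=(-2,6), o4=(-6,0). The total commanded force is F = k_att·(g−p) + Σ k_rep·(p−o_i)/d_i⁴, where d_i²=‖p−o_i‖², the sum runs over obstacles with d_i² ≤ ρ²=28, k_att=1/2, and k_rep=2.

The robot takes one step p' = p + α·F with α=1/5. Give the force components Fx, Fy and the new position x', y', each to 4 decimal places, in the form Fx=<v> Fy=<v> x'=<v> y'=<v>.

Fx=-1.5000 Fy=-8.0000 x'=9.7000 y'=3.4000

F_att = 1/2·(g−p) = 1/2·(-3,-12) = (-1.5000,-6.0000)
o1: d²=1 ≤ ρ²=28; F_rep = 2·(0,-1)/1² = (0.0000,-2.0000)
o2: d²=146 > ρ²=28 → inactive
o3: d²=145 > ρ²=28 → inactive
o4: d²=281 > ρ²=28 → inactive
F = F_att + ΣF_rep = (-1.5000,-8.0000)
p' = p + 1/5·F = (9.7000,3.4000)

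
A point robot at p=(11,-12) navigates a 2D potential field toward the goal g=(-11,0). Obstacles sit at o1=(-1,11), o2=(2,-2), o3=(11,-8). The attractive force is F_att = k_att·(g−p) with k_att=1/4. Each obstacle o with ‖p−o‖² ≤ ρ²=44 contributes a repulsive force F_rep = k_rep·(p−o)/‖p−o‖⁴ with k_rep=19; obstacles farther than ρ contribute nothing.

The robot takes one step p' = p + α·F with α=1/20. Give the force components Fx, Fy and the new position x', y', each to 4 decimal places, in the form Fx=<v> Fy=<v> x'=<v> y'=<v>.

Fx=-5.5000 Fy=2.7031 x'=10.7250 y'=-11.8648

F_att = 1/4·(g−p) = 1/4·(-22,12) = (-5.5000,3.0000)
o1: d²=673 > ρ²=44 → inactive
o2: d²=181 > ρ²=44 → inactive
o3: d²=16 ≤ ρ²=44; F_rep = 19·(0,-4)/16² = (0.0000,-0.2969)
F = F_att + ΣF_rep = (-5.5000,2.7031)
p' = p + 1/20·F = (10.7250,-11.8648)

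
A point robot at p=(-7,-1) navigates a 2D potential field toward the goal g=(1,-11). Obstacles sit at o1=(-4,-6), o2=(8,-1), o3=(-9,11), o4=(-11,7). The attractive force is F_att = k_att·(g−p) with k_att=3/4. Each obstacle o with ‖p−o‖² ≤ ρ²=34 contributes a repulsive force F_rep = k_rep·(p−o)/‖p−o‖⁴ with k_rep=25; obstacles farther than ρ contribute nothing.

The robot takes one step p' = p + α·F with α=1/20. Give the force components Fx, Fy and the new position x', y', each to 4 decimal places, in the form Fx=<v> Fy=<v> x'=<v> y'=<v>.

F_att = 3/4·(g−p) = 3/4·(8,-10) = (6.0000,-7.5000)
o1: d²=34 ≤ ρ²=34; F_rep = 25·(-3,5)/34² = (-0.0649,0.1081)
o2: d²=225 > ρ²=34 → inactive
o3: d²=148 > ρ²=34 → inactive
o4: d²=80 > ρ²=34 → inactive
F = F_att + ΣF_rep = (5.9351,-7.3919)
p' = p + 1/20·F = (-6.7032,-1.3696)

Fx=5.9351 Fy=-7.3919 x'=-6.7032 y'=-1.3696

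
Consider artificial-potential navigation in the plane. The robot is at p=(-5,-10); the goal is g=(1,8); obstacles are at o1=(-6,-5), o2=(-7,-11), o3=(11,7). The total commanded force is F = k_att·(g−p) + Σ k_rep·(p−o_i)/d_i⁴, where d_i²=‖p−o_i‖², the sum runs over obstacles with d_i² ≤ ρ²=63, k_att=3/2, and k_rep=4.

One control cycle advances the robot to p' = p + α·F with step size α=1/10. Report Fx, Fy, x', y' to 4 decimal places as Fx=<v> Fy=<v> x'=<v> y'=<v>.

Fx=9.3259 Fy=27.1304 x'=-4.0674 y'=-7.2870

F_att = 3/2·(g−p) = 3/2·(6,18) = (9.0000,27.0000)
o1: d²=26 ≤ ρ²=63; F_rep = 4·(1,-5)/26² = (0.0059,-0.0296)
o2: d²=5 ≤ ρ²=63; F_rep = 4·(2,1)/5² = (0.3200,0.1600)
o3: d²=545 > ρ²=63 → inactive
F = F_att + ΣF_rep = (9.3259,27.1304)
p' = p + 1/10·F = (-4.0674,-7.2870)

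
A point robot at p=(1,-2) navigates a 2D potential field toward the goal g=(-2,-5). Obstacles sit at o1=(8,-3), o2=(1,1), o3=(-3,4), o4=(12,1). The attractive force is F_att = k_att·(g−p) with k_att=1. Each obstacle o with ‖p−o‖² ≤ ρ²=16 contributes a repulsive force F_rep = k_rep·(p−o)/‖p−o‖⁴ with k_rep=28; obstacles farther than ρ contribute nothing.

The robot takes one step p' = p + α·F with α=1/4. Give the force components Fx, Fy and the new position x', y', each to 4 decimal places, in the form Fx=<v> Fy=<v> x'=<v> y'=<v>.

F_att = 1·(g−p) = 1·(-3,-3) = (-3.0000,-3.0000)
o1: d²=50 > ρ²=16 → inactive
o2: d²=9 ≤ ρ²=16; F_rep = 28·(0,-3)/9² = (0.0000,-1.0370)
o3: d²=52 > ρ²=16 → inactive
o4: d²=130 > ρ²=16 → inactive
F = F_att + ΣF_rep = (-3.0000,-4.0370)
p' = p + 1/4·F = (0.2500,-3.0093)

Fx=-3.0000 Fy=-4.0370 x'=0.2500 y'=-3.0093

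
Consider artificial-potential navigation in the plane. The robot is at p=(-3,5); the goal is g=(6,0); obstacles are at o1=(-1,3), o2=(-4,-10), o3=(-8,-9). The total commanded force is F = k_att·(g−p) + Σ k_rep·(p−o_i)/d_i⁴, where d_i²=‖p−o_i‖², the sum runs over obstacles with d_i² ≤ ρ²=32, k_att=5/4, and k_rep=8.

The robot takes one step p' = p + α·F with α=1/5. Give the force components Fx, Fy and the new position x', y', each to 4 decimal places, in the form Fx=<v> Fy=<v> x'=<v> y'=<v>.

Fx=11.0000 Fy=-6.0000 x'=-0.8000 y'=3.8000

F_att = 5/4·(g−p) = 5/4·(9,-5) = (11.2500,-6.2500)
o1: d²=8 ≤ ρ²=32; F_rep = 8·(-2,2)/8² = (-0.2500,0.2500)
o2: d²=226 > ρ²=32 → inactive
o3: d²=221 > ρ²=32 → inactive
F = F_att + ΣF_rep = (11.0000,-6.0000)
p' = p + 1/5·F = (-0.8000,3.8000)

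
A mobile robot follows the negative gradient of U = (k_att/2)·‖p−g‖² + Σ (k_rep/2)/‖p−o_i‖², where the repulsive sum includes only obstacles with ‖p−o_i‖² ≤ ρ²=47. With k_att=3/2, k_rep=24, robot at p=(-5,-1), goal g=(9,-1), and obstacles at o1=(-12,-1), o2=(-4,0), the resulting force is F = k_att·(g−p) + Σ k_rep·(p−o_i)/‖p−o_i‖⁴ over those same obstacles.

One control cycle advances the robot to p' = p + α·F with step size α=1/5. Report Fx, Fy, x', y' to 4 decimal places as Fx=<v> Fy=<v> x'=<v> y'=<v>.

F_att = 3/2·(g−p) = 3/2·(14,0) = (21.0000,0.0000)
o1: d²=49 > ρ²=47 → inactive
o2: d²=2 ≤ ρ²=47; F_rep = 24·(-1,-1)/2² = (-6.0000,-6.0000)
F = F_att + ΣF_rep = (15.0000,-6.0000)
p' = p + 1/5·F = (-2.0000,-2.2000)

Fx=15.0000 Fy=-6.0000 x'=-2.0000 y'=-2.2000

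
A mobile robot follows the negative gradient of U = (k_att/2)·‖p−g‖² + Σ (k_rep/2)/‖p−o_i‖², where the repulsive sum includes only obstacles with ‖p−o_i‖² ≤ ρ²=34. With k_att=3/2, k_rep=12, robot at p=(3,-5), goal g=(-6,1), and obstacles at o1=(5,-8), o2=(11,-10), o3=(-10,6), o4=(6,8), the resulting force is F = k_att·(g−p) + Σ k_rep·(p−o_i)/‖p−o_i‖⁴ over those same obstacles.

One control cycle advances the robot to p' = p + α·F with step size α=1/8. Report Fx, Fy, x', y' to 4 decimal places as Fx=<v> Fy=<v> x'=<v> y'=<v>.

Fx=-13.6420 Fy=9.2130 x'=1.2947 y'=-3.8484

F_att = 3/2·(g−p) = 3/2·(-9,6) = (-13.5000,9.0000)
o1: d²=13 ≤ ρ²=34; F_rep = 12·(-2,3)/13² = (-0.1420,0.2130)
o2: d²=89 > ρ²=34 → inactive
o3: d²=290 > ρ²=34 → inactive
o4: d²=178 > ρ²=34 → inactive
F = F_att + ΣF_rep = (-13.6420,9.2130)
p' = p + 1/8·F = (1.2947,-3.8484)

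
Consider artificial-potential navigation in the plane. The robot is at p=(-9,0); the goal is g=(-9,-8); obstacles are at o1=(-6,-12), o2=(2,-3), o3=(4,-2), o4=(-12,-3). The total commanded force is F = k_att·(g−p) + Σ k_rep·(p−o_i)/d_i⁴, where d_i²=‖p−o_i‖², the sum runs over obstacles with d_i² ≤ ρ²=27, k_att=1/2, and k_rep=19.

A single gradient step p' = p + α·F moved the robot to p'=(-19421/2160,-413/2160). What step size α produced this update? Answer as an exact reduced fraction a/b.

F_att = 1/2·(g−p) = 1/2·(0,-8) = (0.0000,-4.0000)
o1: d²=153 > ρ²=27 → inactive
o2: d²=130 > ρ²=27 → inactive
o3: d²=173 > ρ²=27 → inactive
o4: d²=18 ≤ ρ²=27; F_rep = 19·(3,3)/18² = (0.1759,0.1759)
F = F_att + ΣF_rep = (0.1759,-3.8241)
Δp = p'−p = (0.0088,-0.1912); α = Δx/Fx = (19/2160) / (19/108) = 1/20
check: Δy/Fy = (-413/2160) / (-413/108) = 1/20 ✓

α = 1/20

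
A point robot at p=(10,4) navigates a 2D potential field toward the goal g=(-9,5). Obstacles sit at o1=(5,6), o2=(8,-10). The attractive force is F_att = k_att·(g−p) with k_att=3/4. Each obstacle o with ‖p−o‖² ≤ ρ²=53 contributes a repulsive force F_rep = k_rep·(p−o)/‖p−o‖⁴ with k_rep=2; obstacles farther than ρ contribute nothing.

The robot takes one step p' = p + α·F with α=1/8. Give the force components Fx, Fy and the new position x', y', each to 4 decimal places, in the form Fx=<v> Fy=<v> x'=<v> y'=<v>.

F_att = 3/4·(g−p) = 3/4·(-19,1) = (-14.2500,0.7500)
o1: d²=29 ≤ ρ²=53; F_rep = 2·(5,-2)/29² = (0.0119,-0.0048)
o2: d²=200 > ρ²=53 → inactive
F = F_att + ΣF_rep = (-14.2381,0.7452)
p' = p + 1/8·F = (8.2202,4.0932)

Fx=-14.2381 Fy=0.7452 x'=8.2202 y'=4.0932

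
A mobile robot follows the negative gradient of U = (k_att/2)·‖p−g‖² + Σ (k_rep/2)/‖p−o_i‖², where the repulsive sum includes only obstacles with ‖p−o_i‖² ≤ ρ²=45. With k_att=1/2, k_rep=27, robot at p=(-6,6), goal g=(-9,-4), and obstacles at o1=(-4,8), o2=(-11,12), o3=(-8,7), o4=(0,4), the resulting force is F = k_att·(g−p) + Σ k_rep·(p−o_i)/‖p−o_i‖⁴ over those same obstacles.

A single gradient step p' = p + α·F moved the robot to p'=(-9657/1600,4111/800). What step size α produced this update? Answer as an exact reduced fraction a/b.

α = 1/8

F_att = 1/2·(g−p) = 1/2·(-3,-10) = (-1.5000,-5.0000)
o1: d²=8 ≤ ρ²=45; F_rep = 27·(-2,-2)/8² = (-0.8438,-0.8438)
o2: d²=61 > ρ²=45 → inactive
o3: d²=5 ≤ ρ²=45; F_rep = 27·(2,-1)/5² = (2.1600,-1.0800)
o4: d²=40 ≤ ρ²=45; F_rep = 27·(-6,2)/40² = (-0.1013,0.0338)
F = F_att + ΣF_rep = (-0.2850,-6.8900)
Δp = p'−p = (-0.0356,-0.8612); α = Δx/Fx = (-57/1600) / (-57/200) = 1/8
check: Δy/Fy = (-689/800) / (-689/100) = 1/8 ✓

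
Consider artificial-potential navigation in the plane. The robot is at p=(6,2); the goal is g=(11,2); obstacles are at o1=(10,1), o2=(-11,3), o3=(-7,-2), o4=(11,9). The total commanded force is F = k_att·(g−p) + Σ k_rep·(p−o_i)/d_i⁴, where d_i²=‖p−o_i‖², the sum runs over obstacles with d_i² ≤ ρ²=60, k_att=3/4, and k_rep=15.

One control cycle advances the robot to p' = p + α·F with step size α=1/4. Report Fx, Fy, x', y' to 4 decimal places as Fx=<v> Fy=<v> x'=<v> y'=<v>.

F_att = 3/4·(g−p) = 3/4·(5,0) = (3.7500,0.0000)
o1: d²=17 ≤ ρ²=60; F_rep = 15·(-4,1)/17² = (-0.2076,0.0519)
o2: d²=290 > ρ²=60 → inactive
o3: d²=185 > ρ²=60 → inactive
o4: d²=74 > ρ²=60 → inactive
F = F_att + ΣF_rep = (3.5424,0.0519)
p' = p + 1/4·F = (6.8856,2.0130)

Fx=3.5424 Fy=0.0519 x'=6.8856 y'=2.0130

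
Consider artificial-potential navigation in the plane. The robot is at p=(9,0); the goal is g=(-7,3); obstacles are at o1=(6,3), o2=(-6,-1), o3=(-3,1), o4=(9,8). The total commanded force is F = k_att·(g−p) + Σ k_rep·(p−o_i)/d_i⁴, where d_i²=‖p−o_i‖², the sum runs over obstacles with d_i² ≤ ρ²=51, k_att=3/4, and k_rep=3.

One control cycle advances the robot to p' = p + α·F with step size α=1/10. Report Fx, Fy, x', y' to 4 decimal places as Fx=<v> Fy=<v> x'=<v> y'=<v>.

Fx=-11.9722 Fy=2.2222 x'=7.8028 y'=0.2222

F_att = 3/4·(g−p) = 3/4·(-16,3) = (-12.0000,2.2500)
o1: d²=18 ≤ ρ²=51; F_rep = 3·(3,-3)/18² = (0.0278,-0.0278)
o2: d²=226 > ρ²=51 → inactive
o3: d²=145 > ρ²=51 → inactive
o4: d²=64 > ρ²=51 → inactive
F = F_att + ΣF_rep = (-11.9722,2.2222)
p' = p + 1/10·F = (7.8028,0.2222)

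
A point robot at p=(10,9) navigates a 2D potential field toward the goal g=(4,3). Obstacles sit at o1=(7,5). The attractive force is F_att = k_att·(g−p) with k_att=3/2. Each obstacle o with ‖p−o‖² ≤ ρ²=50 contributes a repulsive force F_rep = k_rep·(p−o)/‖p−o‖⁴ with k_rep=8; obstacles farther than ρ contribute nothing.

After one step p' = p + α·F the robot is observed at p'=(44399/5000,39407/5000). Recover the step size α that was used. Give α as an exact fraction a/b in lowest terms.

F_att = 3/2·(g−p) = 3/2·(-6,-6) = (-9.0000,-9.0000)
o1: d²=25 ≤ ρ²=50; F_rep = 8·(3,4)/25² = (0.0384,0.0512)
F = F_att + ΣF_rep = (-8.9616,-8.9488)
Δp = p'−p = (-1.1202,-1.1186); α = Δx/Fx = (-5601/5000) / (-5601/625) = 1/8
check: Δy/Fy = (-5593/5000) / (-5593/625) = 1/8 ✓

α = 1/8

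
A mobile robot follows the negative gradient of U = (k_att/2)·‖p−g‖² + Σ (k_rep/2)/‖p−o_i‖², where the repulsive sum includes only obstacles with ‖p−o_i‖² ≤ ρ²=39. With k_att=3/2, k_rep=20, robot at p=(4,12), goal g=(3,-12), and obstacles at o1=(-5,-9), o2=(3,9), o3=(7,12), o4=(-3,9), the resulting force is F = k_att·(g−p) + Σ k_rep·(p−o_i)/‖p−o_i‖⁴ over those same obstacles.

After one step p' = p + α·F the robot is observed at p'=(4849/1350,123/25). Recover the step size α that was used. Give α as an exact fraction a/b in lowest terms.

α = 1/5

F_att = 3/2·(g−p) = 3/2·(-1,-24) = (-1.5000,-36.0000)
o1: d²=522 > ρ²=39 → inactive
o2: d²=10 ≤ ρ²=39; F_rep = 20·(1,3)/10² = (0.2000,0.6000)
o3: d²=9 ≤ ρ²=39; F_rep = 20·(-3,0)/9² = (-0.7407,0.0000)
o4: d²=58 > ρ²=39 → inactive
F = F_att + ΣF_rep = (-2.0407,-35.4000)
Δp = p'−p = (-0.4081,-7.0800); α = Δx/Fx = (-551/1350) / (-551/270) = 1/5
check: Δy/Fy = (-177/25) / (-177/5) = 1/5 ✓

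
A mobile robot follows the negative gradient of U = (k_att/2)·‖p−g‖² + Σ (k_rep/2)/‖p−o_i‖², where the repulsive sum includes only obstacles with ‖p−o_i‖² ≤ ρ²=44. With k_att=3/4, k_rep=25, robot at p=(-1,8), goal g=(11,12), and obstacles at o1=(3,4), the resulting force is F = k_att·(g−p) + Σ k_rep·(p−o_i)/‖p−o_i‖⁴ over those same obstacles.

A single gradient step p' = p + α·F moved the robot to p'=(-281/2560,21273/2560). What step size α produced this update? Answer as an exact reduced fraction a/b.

F_att = 3/4·(g−p) = 3/4·(12,4) = (9.0000,3.0000)
o1: d²=32 ≤ ρ²=44; F_rep = 25·(-4,4)/32² = (-0.0977,0.0977)
F = F_att + ΣF_rep = (8.9023,3.0977)
Δp = p'−p = (0.8902,0.3098); α = Δx/Fx = (2279/2560) / (2279/256) = 1/10
check: Δy/Fy = (793/2560) / (793/256) = 1/10 ✓

α = 1/10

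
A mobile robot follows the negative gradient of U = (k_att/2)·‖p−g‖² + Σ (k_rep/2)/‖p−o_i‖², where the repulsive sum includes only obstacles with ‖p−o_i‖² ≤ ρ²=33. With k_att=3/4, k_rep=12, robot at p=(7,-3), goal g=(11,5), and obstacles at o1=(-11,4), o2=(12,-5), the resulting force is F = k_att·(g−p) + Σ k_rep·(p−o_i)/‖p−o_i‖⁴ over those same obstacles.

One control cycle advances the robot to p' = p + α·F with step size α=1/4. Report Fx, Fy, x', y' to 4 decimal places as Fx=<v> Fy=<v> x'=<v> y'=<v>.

F_att = 3/4·(g−p) = 3/4·(4,8) = (3.0000,6.0000)
o1: d²=373 > ρ²=33 → inactive
o2: d²=29 ≤ ρ²=33; F_rep = 12·(-5,2)/29² = (-0.0713,0.0285)
F = F_att + ΣF_rep = (2.9287,6.0285)
p' = p + 1/4·F = (7.7322,-1.4929)

Fx=2.9287 Fy=6.0285 x'=7.7322 y'=-1.4929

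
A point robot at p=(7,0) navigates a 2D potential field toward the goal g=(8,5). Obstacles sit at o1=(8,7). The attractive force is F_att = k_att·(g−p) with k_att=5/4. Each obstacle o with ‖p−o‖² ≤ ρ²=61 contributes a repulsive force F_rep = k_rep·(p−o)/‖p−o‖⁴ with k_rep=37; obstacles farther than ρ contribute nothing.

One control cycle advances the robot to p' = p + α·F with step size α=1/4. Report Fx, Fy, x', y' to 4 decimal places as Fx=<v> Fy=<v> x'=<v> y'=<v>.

Fx=1.2352 Fy=6.1464 x'=7.3088 y'=1.5366

F_att = 5/4·(g−p) = 5/4·(1,5) = (1.2500,6.2500)
o1: d²=50 ≤ ρ²=61; F_rep = 37·(-1,-7)/50² = (-0.0148,-0.1036)
F = F_att + ΣF_rep = (1.2352,6.1464)
p' = p + 1/4·F = (7.3088,1.5366)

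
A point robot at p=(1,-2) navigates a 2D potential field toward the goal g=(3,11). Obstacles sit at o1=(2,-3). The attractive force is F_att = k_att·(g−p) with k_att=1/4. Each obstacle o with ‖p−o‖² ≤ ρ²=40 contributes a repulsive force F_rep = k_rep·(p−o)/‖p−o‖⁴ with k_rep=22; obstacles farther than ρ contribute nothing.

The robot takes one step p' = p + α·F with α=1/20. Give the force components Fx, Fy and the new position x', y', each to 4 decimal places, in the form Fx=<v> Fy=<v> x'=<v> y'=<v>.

Fx=-5.0000 Fy=8.7500 x'=0.7500 y'=-1.5625

F_att = 1/4·(g−p) = 1/4·(2,13) = (0.5000,3.2500)
o1: d²=2 ≤ ρ²=40; F_rep = 22·(-1,1)/2² = (-5.5000,5.5000)
F = F_att + ΣF_rep = (-5.0000,8.7500)
p' = p + 1/20·F = (0.7500,-1.5625)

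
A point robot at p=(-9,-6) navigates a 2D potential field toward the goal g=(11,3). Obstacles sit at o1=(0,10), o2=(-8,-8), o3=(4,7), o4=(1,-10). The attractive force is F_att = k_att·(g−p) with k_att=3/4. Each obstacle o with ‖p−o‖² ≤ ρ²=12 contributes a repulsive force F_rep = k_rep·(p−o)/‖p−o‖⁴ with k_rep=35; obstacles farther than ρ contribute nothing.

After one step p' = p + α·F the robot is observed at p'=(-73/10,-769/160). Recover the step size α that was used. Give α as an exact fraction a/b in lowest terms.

F_att = 3/4·(g−p) = 3/4·(20,9) = (15.0000,6.7500)
o1: d²=337 > ρ²=12 → inactive
o2: d²=5 ≤ ρ²=12; F_rep = 35·(-1,2)/5² = (-1.4000,2.8000)
o3: d²=338 > ρ²=12 → inactive
o4: d²=116 > ρ²=12 → inactive
F = F_att + ΣF_rep = (13.6000,9.5500)
Δp = p'−p = (1.7000,1.1938); α = Δx/Fx = (17/10) / (68/5) = 1/8
check: Δy/Fy = (191/160) / (191/20) = 1/8 ✓

α = 1/8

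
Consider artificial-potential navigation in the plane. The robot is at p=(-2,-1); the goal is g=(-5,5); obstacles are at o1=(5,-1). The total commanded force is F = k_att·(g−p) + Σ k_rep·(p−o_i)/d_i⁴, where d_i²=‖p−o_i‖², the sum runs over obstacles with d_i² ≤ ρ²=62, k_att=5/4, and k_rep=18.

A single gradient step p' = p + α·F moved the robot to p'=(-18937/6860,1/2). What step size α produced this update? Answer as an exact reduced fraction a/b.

F_att = 5/4·(g−p) = 5/4·(-3,6) = (-3.7500,7.5000)
o1: d²=49 ≤ ρ²=62; F_rep = 18·(-7,0)/49² = (-0.0525,0.0000)
F = F_att + ΣF_rep = (-3.8025,7.5000)
Δp = p'−p = (-0.7605,1.5000); α = Δx/Fx = (-5217/6860) / (-5217/1372) = 1/5
check: Δy/Fy = (3/2) / (15/2) = 1/5 ✓

α = 1/5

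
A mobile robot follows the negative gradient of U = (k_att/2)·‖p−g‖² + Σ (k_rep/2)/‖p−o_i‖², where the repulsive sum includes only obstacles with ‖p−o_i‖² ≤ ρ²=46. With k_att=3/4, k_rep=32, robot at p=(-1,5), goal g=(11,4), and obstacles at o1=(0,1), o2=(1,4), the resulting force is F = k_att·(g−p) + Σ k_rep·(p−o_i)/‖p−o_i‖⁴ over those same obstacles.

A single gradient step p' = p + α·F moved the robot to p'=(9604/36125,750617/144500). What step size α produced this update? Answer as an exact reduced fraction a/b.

α = 1/5

F_att = 3/4·(g−p) = 3/4·(12,-1) = (9.0000,-0.7500)
o1: d²=17 ≤ ρ²=46; F_rep = 32·(-1,4)/17² = (-0.1107,0.4429)
o2: d²=5 ≤ ρ²=46; F_rep = 32·(-2,1)/5² = (-2.5600,1.2800)
F = F_att + ΣF_rep = (6.3293,0.9729)
Δp = p'−p = (1.2659,0.1946); α = Δx/Fx = (45729/36125) / (45729/7225) = 1/5
check: Δy/Fy = (28117/144500) / (28117/28900) = 1/5 ✓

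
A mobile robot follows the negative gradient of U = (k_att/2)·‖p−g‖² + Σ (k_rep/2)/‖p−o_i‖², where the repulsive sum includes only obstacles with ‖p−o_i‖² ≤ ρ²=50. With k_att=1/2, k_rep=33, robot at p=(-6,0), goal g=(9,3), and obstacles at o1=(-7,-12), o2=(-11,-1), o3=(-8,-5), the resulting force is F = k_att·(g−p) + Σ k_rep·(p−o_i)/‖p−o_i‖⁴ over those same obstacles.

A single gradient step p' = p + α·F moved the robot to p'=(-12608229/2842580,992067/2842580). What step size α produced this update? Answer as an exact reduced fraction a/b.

α = 1/5

F_att = 1/2·(g−p) = 1/2·(15,3) = (7.5000,1.5000)
o1: d²=145 > ρ²=50 → inactive
o2: d²=26 ≤ ρ²=50; F_rep = 33·(5,1)/26² = (0.2441,0.0488)
o3: d²=29 ≤ ρ²=50; F_rep = 33·(2,5)/29² = (0.0785,0.1962)
F = F_att + ΣF_rep = (7.8226,1.7450)
Δp = p'−p = (1.5645,0.3490); α = Δx/Fx = (4447251/2842580) / (4447251/568516) = 1/5
check: Δy/Fy = (992067/2842580) / (992067/568516) = 1/5 ✓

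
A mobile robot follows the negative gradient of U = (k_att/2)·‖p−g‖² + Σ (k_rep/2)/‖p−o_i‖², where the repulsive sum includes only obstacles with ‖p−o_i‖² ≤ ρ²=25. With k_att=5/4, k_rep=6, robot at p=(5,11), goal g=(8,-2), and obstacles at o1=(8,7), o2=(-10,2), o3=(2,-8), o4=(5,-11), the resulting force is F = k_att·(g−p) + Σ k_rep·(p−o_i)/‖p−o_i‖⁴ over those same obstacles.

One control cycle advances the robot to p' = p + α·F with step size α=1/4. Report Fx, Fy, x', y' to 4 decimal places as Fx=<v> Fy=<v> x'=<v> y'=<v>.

Fx=3.7212 Fy=-16.2116 x'=5.9303 y'=6.9471

F_att = 5/4·(g−p) = 5/4·(3,-13) = (3.7500,-16.2500)
o1: d²=25 ≤ ρ²=25; F_rep = 6·(-3,4)/25² = (-0.0288,0.0384)
o2: d²=306 > ρ²=25 → inactive
o3: d²=370 > ρ²=25 → inactive
o4: d²=484 > ρ²=25 → inactive
F = F_att + ΣF_rep = (3.7212,-16.2116)
p' = p + 1/4·F = (5.9303,6.9471)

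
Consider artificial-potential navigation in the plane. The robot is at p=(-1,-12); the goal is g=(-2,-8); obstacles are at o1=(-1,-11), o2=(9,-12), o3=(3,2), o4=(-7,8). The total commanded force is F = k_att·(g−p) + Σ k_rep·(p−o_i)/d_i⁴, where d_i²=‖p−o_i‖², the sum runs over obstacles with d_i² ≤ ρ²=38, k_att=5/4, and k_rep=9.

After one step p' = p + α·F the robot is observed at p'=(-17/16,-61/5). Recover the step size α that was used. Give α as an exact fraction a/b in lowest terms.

α = 1/20

F_att = 5/4·(g−p) = 5/4·(-1,4) = (-1.2500,5.0000)
o1: d²=1 ≤ ρ²=38; F_rep = 9·(0,-1)/1² = (0.0000,-9.0000)
o2: d²=100 > ρ²=38 → inactive
o3: d²=212 > ρ²=38 → inactive
o4: d²=436 > ρ²=38 → inactive
F = F_att + ΣF_rep = (-1.2500,-4.0000)
Δp = p'−p = (-0.0625,-0.2000); α = Δx/Fx = (-1/16) / (-5/4) = 1/20
check: Δy/Fy = (-1/5) / (-4) = 1/20 ✓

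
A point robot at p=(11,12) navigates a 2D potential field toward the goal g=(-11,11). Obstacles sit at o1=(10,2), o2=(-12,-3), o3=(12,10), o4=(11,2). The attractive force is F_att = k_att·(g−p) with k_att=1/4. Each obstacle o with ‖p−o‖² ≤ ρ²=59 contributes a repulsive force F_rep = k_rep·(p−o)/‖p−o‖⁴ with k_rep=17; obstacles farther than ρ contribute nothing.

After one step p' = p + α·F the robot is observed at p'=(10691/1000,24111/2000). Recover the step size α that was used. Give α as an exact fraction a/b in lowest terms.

α = 1/20

F_att = 1/4·(g−p) = 1/4·(-22,-1) = (-5.5000,-0.2500)
o1: d²=101 > ρ²=59 → inactive
o2: d²=754 > ρ²=59 → inactive
o3: d²=5 ≤ ρ²=59; F_rep = 17·(-1,2)/5² = (-0.6800,1.3600)
o4: d²=100 > ρ²=59 → inactive
F = F_att + ΣF_rep = (-6.1800,1.1100)
Δp = p'−p = (-0.3090,0.0555); α = Δx/Fx = (-309/1000) / (-309/50) = 1/20
check: Δy/Fy = (111/2000) / (111/100) = 1/20 ✓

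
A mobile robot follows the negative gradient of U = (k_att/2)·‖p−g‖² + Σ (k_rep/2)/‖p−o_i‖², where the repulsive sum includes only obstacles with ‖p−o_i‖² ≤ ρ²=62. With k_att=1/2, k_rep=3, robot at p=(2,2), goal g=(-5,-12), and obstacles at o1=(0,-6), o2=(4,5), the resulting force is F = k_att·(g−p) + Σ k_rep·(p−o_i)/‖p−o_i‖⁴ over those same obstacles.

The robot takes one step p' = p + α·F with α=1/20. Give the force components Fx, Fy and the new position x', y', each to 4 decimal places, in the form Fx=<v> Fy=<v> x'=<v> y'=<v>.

F_att = 1/2·(g−p) = 1/2·(-7,-14) = (-3.5000,-7.0000)
o1: d²=68 > ρ²=62 → inactive
o2: d²=13 ≤ ρ²=62; F_rep = 3·(-2,-3)/13² = (-0.0355,-0.0533)
F = F_att + ΣF_rep = (-3.5355,-7.0533)
p' = p + 1/20·F = (1.8232,1.6473)

Fx=-3.5355 Fy=-7.0533 x'=1.8232 y'=1.6473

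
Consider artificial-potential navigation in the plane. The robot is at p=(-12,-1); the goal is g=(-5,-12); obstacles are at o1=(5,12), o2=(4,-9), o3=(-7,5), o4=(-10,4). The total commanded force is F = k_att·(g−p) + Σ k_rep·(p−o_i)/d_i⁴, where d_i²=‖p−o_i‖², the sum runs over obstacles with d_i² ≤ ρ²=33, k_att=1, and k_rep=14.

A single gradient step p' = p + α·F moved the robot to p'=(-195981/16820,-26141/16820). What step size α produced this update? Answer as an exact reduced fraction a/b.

F_att = 1·(g−p) = 1·(7,-11) = (7.0000,-11.0000)
o1: d²=458 > ρ²=33 → inactive
o2: d²=320 > ρ²=33 → inactive
o3: d²=61 > ρ²=33 → inactive
o4: d²=29 ≤ ρ²=33; F_rep = 14·(-2,-5)/29² = (-0.0333,-0.0832)
F = F_att + ΣF_rep = (6.9667,-11.0832)
Δp = p'−p = (0.3483,-0.5542); α = Δx/Fx = (5859/16820) / (5859/841) = 1/20
check: Δy/Fy = (-9321/16820) / (-9321/841) = 1/20 ✓

α = 1/20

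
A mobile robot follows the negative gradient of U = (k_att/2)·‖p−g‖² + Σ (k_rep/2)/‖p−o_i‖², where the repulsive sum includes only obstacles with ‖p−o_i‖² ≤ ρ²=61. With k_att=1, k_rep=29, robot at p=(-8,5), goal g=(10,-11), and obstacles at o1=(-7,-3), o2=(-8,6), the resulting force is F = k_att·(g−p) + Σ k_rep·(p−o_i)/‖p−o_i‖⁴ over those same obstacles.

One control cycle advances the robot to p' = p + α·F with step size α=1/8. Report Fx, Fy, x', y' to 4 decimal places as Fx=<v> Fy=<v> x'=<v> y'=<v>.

F_att = 1·(g−p) = 1·(18,-16) = (18.0000,-16.0000)
o1: d²=65 > ρ²=61 → inactive
o2: d²=1 ≤ ρ²=61; F_rep = 29·(0,-1)/1² = (0.0000,-29.0000)
F = F_att + ΣF_rep = (18.0000,-45.0000)
p' = p + 1/8·F = (-5.7500,-0.6250)

Fx=18.0000 Fy=-45.0000 x'=-5.7500 y'=-0.6250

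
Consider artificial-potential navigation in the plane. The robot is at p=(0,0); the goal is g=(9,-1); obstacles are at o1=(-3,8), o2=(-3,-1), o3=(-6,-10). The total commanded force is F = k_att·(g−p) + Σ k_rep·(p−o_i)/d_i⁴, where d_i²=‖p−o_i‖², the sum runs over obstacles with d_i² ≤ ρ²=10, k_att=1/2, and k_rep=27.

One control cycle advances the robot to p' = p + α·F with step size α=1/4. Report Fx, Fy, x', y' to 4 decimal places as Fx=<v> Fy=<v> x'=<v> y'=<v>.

F_att = 1/2·(g−p) = 1/2·(9,-1) = (4.5000,-0.5000)
o1: d²=73 > ρ²=10 → inactive
o2: d²=10 ≤ ρ²=10; F_rep = 27·(3,1)/10² = (0.8100,0.2700)
o3: d²=136 > ρ²=10 → inactive
F = F_att + ΣF_rep = (5.3100,-0.2300)
p' = p + 1/4·F = (1.3275,-0.0575)

Fx=5.3100 Fy=-0.2300 x'=1.3275 y'=-0.0575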